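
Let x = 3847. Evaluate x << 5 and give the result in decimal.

3847 = 00000111100000111
shift left by 5 → 11110000011100000 = 123104
(equivalently, 3847 × 2^5 = 3847 × 32)

123104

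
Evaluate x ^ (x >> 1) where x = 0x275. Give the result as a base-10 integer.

x = 1001110101 = 629
x>>1 = 0100111010
XOR  = 1101001111 = 847
(x ^ (x >> 1) gives the standard binary-reflected Gray code of x.)

847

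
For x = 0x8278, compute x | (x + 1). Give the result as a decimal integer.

x = 1000001001111000 = 33400
x + 1 = 1000001001111001
OR    = 1000001001111001 = 33401
(x | (x + 1) sets the lowest cleared bit.)

33401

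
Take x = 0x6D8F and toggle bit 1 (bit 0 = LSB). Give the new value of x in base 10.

28045

x = 110110110001111
bit 1 is currently 1; toggle it via x ^ (1 << 1) = x ^ 2
→ 110110110001101 = 28045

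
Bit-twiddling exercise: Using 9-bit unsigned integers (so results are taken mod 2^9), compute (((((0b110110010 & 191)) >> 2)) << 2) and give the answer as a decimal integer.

176

0b110110010 = 110110010
191 = 010111111
→ & → 010110010 = 178
→ >> 2 → 000101100 = 44
→ << 2 (mod 2^9) → 010110000 = 176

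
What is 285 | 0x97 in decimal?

285 = 100011101
0x97 = 010010111
 OR → 110011111 = 415

415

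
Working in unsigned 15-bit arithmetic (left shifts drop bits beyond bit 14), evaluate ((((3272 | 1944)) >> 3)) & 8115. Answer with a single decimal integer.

3272 = 000110011001000
1944 = 000011110011000
→ | → 000111111011000 = 4056
→ >> 3 → 000000111111011 = 507
8115 = 001111110110011
→ & → 000000110110011 = 435

435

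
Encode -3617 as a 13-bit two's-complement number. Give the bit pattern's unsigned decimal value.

3617 in 13 bits: 0111000100001
Invert: 1000111011110
Add 1:  1000111011111 = 4575
(Check: 2^13 - 3617 = 8192 - 3617 = 4575.)

4575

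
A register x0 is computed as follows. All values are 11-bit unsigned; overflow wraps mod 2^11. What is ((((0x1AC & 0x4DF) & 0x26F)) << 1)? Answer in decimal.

0x1AC = 00110101100
0x4DF = 10011011111
→ & → 00010001100 = 140
0x26F = 01001101111
→ & → 00000001100 = 12
→ << 1 (mod 2^11) → 00000011000 = 24

24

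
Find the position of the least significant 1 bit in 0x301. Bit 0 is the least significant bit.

0

0x301 = 1100000001
Trailing zeros: 0, so the lowest set bit is bit 0 (value 1).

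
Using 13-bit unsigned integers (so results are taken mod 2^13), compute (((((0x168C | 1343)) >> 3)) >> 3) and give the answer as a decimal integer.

94

0x168C = 1011010001100
1343 = 0010100111111
→ | → 1011110111111 = 6079
→ >> 3 → 0001011110111 = 759
→ >> 3 → 0000001011110 = 94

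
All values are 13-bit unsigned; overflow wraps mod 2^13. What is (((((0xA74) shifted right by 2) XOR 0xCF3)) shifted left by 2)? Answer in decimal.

6584

0xA74 = 0101001110100
→ shifted right by 2 → 0001010011101 = 669
0xCF3 = 0110011110011
→ XOR → 0111001101110 = 3694
→ shifted left by 2 (mod 2^13) → 1100110111000 = 6584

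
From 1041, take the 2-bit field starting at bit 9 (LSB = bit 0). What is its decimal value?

2

v = 0010000010001
Shift right by 9: 0010
Mask low 2 bits: 10 = 2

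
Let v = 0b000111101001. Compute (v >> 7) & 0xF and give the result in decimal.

v = 000111101001
Shift right by 7: 00011
Mask low 4 bits: 0011 = 3

3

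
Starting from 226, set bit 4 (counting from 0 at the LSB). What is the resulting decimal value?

242

x = 11100010
bit 4 is currently 0; set it via x | (1 << 4) = x | 16
→ 11110010 = 242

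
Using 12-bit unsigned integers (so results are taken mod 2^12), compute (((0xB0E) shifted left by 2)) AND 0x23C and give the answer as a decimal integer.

0xB0E = 101100001110
→ shifted left by 2 (mod 2^12) → 110000111000 = 3128
0x23C = 001000111100
→ AND → 000000111000 = 56

56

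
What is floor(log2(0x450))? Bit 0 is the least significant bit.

10

0x450 = 10001010000
The topmost 1 is at position 10 (since 2^10 = 1024 ≤ 1104 < 2048).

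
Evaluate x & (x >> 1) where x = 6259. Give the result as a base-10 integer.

2097

x = 1100001110011 = 6259
x>>1 = 0110000111001
AND  = 0100000110001 = 2097
(x & (x >> 1) has a 1 wherever x has two consecutive 1 bits.)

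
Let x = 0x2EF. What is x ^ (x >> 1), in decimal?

920

x = 1011101111 = 751
x>>1 = 0101110111
XOR  = 1110011000 = 920
(x ^ (x >> 1) gives the standard binary-reflected Gray code of x.)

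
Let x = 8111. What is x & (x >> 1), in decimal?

3975

x = 1111110101111 = 8111
x>>1 = 0111111010111
AND  = 0111110000111 = 3975
(x & (x >> 1) has a 1 wherever x has two consecutive 1 bits.)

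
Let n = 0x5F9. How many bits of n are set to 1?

0x5F9 = 10111111001
Count the 1s: 1 + 1 + 1 + 1 + 1 + 1 + 1 + 1 = 8

8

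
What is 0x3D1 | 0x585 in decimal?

2005

0x3D1 = 01111010001
0x585 = 10110000101
 OR → 11111010101 = 2005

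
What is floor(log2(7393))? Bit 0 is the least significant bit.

7393 = 1110011100001
The topmost 1 is at position 12 (since 2^12 = 4096 ≤ 7393 < 8192).

12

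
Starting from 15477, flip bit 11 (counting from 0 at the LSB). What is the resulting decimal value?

13429

x = 011110001110101
bit 11 is currently 1; toggle it via x ^ (1 << 11) = x ^ 2048
→ 011010001110101 = 13429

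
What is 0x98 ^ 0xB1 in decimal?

0x98 = 10011000
0xB1 = 10110001
XOR → 00101001 = 41

41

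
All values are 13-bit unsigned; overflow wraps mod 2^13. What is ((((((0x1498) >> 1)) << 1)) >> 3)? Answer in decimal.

0x1498 = 1010010011000
→ >> 1 → 0101001001100 = 2636
→ << 1 (mod 2^13) → 1010010011000 = 5272
→ >> 3 → 0001010010011 = 659

659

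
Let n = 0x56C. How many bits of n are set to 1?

0x56C = 10101101100
Count the 1s: 1 + 1 + 1 + 1 + 1 + 1 = 6

6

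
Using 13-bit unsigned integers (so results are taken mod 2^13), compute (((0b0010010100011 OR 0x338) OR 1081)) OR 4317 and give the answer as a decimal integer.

6143

0b0010010100011 = 0010010100011
0x338 = 0001100111000
→ OR → 0011110111011 = 1979
1081 = 0010000111001
→ OR → 0011110111011 = 1979
4317 = 1000011011101
→ OR → 1011111111111 = 6143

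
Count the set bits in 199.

5

199 = 11000111
Count the 1s: 1 + 1 + 1 + 1 + 1 = 5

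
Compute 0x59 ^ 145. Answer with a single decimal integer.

0x59 = 01011001
145 = 10010001
XOR → 11001000 = 200

200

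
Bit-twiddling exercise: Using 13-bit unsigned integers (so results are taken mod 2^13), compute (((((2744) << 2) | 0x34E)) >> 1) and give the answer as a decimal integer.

1527

2744 = 0101010111000
→ << 2 (mod 2^13) → 0101011100000 = 2784
0x34E = 0001101001110
→ | → 0101111101110 = 3054
→ >> 1 → 0010111110111 = 1527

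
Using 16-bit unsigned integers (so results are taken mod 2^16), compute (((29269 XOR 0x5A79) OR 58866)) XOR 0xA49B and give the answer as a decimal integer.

18789

29269 = 0111001001010101
0x5A79 = 0101101001111001
→ XOR → 0010100000101100 = 10284
58866 = 1110010111110010
→ OR → 1110110111111110 = 60926
0xA49B = 1010010010011011
→ XOR → 0100100101100101 = 18789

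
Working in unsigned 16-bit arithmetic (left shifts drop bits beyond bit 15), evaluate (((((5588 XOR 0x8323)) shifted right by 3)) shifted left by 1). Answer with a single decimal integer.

9660

5588 = 0001010111010100
0x8323 = 1000001100100011
→ XOR → 1001011011110111 = 38647
→ shifted right by 3 → 0001001011011110 = 4830
→ shifted left by 1 (mod 2^16) → 0010010110111100 = 9660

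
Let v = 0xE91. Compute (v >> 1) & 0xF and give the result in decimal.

v = 00111010010001
Shift right by 1: 0011101001000
Mask low 4 bits: 1000 = 8

8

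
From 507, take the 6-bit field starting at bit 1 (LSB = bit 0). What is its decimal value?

61

v = 000000111111011
Shift right by 1: 00000011111101
Mask low 6 bits: 111101 = 61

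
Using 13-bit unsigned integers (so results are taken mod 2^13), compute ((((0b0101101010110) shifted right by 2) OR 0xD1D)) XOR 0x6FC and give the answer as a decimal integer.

0b0101101010110 = 0101101010110
→ shifted right by 2 → 0001011010101 = 725
0xD1D = 0110100011101
→ OR → 0111111011101 = 4061
0x6FC = 0011011111100
→ XOR → 0100100100001 = 2337

2337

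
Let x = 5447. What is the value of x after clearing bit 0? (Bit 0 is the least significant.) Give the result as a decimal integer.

5446

x = 001010101000111
bit 0 is currently 1; clear it via x & ~(1 << 0) = x & ~1
→ 001010101000110 = 5446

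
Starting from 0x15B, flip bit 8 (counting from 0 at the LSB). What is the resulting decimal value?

91

x = 0101011011
bit 8 is currently 1; toggle it via x ^ (1 << 8) = x ^ 256
→ 0001011011 = 91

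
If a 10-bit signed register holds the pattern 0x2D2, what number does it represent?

pattern = 1011010010 (MSB is 1 ⇒ negative)
Invert: 0100101101, add 1 → 0100101110 = 302, so the value is -302.
(Equivalently: 722 - 2^10 = 722 - 1024 = -302.)

-302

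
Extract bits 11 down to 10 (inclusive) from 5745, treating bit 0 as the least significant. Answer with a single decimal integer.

v = 1011001110001
Shift right by 10: 101
Mask low 2 bits: 01 = 1

1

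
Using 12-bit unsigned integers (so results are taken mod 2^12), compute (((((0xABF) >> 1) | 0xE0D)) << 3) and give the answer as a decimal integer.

0xABF = 101010111111
→ >> 1 → 010101011111 = 1375
0xE0D = 111000001101
→ | → 111101011111 = 3935
→ << 3 (mod 2^12) → 101011111000 = 2808

2808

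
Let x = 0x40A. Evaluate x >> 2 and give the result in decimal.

0x40A = 10000001010
shift right by 2 → 00100000010 = 258
(equivalently, floor(1034 / 4))

258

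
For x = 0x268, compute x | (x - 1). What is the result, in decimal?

x = 1001101000 = 616
x - 1 = 1001100111
OR    = 1001101111 = 623
(x | (x - 1) sets all bits below the lowest set bit.)

623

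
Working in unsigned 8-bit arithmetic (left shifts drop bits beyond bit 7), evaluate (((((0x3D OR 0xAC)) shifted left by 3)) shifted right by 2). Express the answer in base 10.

0x3D = 00111101
0xAC = 10101100
→ OR → 10111101 = 189
→ shifted left by 3 (mod 2^8) → 11101000 = 232
→ shifted right by 2 → 00111010 = 58

58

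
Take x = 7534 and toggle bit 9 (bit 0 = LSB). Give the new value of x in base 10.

x = 1110101101110
bit 9 is currently 0; toggle it via x ^ (1 << 9) = x ^ 512
→ 1111101101110 = 8046

8046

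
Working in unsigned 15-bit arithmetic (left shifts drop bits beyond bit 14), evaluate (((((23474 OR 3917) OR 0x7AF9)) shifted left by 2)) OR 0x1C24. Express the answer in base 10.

32764

23474 = 101101110110010
3917 = 000111101001101
→ OR → 101111111111111 = 24575
0x7AF9 = 111101011111001
→ OR → 111111111111111 = 32767
→ shifted left by 2 (mod 2^15) → 111111111111100 = 32764
0x1C24 = 001110000100100
→ OR → 111111111111100 = 32764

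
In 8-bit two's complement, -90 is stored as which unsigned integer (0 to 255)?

90 in 8 bits: 01011010
Invert: 10100101
Add 1:  10100110 = 166
(Check: 2^8 - 90 = 256 - 90 = 166.)

166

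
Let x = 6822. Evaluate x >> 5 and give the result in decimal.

6822 = 1101010100110
shift right by 5 → 0000011010101 = 213
(equivalently, floor(6822 / 32))

213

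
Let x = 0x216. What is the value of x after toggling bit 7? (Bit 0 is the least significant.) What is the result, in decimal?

x = 001000010110
bit 7 is currently 0; toggle it via x ^ (1 << 7) = x ^ 128
→ 001010010110 = 662

662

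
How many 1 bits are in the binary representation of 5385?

5385 = 1010100001001
Count the 1s: 1 + 1 + 1 + 1 + 1 = 5

5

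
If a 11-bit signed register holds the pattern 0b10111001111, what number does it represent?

pattern = 10111001111 (MSB is 1 ⇒ negative)
Invert: 01000110000, add 1 → 01000110001 = 561, so the value is -561.
(Equivalently: 1487 - 2^11 = 1487 - 2048 = -561.)

-561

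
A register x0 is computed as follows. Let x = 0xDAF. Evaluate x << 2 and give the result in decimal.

0xDAF = 00110110101111
shift left by 2 → 11011010111100 = 14012
(equivalently, 3503 × 2^2 = 3503 × 4)

14012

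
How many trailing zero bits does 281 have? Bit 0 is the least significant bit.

281 = 100011001
Trailing zeros: 0, so the lowest set bit is bit 0 (value 1).

0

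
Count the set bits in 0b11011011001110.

n = 11011011001110
Count the 1s: 1 + 1 + 1 + 1 + 1 + 1 + 1 + 1 + 1 = 9

9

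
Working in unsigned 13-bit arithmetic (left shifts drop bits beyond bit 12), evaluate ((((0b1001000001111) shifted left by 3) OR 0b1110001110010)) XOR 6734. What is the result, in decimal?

1588

0b1001000001111 = 1001000001111
→ shifted left by 3 (mod 2^13) → 1000001111000 = 4216
0b1110001110010 = 1110001110010
→ OR → 1110001111010 = 7290
6734 = 1101001001110
→ XOR → 0011000110100 = 1588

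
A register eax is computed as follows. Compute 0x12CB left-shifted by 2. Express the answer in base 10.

19244

0x12CB = 001001011001011
shift left by 2 → 100101100101100 = 19244
(equivalently, 4811 × 2^2 = 4811 × 4)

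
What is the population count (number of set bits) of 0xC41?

0xC41 = 110001000001
Count the 1s: 1 + 1 + 1 + 1 = 4

4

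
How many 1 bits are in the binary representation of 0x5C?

4

0x5C = 1011100
Count the 1s: 1 + 1 + 1 + 1 = 4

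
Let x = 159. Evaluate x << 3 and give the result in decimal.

1272

159 = 00010011111
shift left by 3 → 10011111000 = 1272
(equivalently, 159 × 2^3 = 159 × 8)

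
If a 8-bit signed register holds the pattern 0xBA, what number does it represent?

-70

pattern = 10111010 (MSB is 1 ⇒ negative)
Invert: 01000101, add 1 → 01000110 = 70, so the value is -70.
(Equivalently: 186 - 2^8 = 186 - 256 = -70.)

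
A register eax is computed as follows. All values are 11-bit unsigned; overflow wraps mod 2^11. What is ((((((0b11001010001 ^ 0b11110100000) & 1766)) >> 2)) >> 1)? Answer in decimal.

28

0b11001010001 = 11001010001
0b11110100000 = 11110100000
→ ^ → 00111110001 = 497
1766 = 11011100110
→ & → 00011100000 = 224
→ >> 2 → 00000111000 = 56
→ >> 1 → 00000011100 = 28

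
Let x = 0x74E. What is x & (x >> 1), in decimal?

774

x = 11101001110 = 1870
x>>1 = 01110100111
AND  = 01100000110 = 774
(x & (x >> 1) has a 1 wherever x has two consecutive 1 bits.)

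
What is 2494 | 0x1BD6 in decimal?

7166

2494 = 0100110111110
0x1BD6 = 1101111010110
 OR → 1101111111110 = 7166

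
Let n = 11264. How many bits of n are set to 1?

11264 = 10110000000000
Count the 1s: 1 + 1 + 1 = 3

3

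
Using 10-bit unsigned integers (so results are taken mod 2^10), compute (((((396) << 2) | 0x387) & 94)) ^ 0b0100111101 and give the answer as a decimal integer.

299

396 = 0110001100
→ << 2 (mod 2^10) → 1000110000 = 560
0x387 = 1110000111
→ | → 1110110111 = 951
94 = 0001011110
→ & → 0000010110 = 22
0b0100111101 = 0100111101
→ ^ → 0100101011 = 299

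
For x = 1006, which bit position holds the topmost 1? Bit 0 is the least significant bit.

1006 = 1111101110
The topmost 1 is at position 9 (since 2^9 = 512 ≤ 1006 < 1024).

9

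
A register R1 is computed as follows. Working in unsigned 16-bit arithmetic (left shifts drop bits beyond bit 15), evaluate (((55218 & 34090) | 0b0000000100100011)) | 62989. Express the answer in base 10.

63279

55218 = 1101011110110010
34090 = 1000010100101010
→ & → 1000010100100010 = 34082
0b0000000100100011 = 0000000100100011
→ | → 1000010100100011 = 34083
62989 = 1111011000001101
→ | → 1111011100101111 = 63279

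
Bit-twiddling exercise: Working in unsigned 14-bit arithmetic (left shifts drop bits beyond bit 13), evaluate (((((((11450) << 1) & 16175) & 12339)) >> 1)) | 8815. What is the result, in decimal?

11450 = 10110010111010
→ << 1 (mod 2^14) → 01100101110100 = 6516
16175 = 11111100101111
→ & → 01100100100100 = 6436
12339 = 11000000110011
→ & → 01000000100000 = 4128
→ >> 1 → 00100000010000 = 2064
8815 = 10001001101111
→ | → 10101001111111 = 10879

10879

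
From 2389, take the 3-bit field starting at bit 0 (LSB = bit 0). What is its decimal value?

5

v = 0100101010101
Shift right by 0: 0100101010101
Mask low 3 bits: 101 = 5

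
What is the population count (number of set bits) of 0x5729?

0x5729 = 101011100101001
Count the 1s: 1 + 1 + 1 + 1 + 1 + 1 + 1 + 1 = 8

8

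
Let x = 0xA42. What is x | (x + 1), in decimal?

x = 101001000010 = 2626
x + 1 = 101001000011
OR    = 101001000011 = 2627
(x | (x + 1) sets the lowest cleared bit.)

2627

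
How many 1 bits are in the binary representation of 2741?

7

2741 = 101010110101
Count the 1s: 1 + 1 + 1 + 1 + 1 + 1 + 1 = 7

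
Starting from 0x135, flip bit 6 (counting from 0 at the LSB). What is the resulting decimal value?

x = 100110101
bit 6 is currently 0; toggle it via x ^ (1 << 6) = x ^ 64
→ 101110101 = 373

373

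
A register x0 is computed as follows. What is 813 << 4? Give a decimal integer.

813 = 00001100101101
shift left by 4 → 11001011010000 = 13008
(equivalently, 813 × 2^4 = 813 × 16)

13008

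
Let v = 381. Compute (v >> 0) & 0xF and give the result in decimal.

v = 101111101
Shift right by 0: 101111101
Mask low 4 bits: 1101 = 13

13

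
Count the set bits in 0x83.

0x83 = 10000011
Count the 1s: 1 + 1 + 1 = 3

3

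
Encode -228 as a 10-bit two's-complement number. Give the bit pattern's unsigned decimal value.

228 in 10 bits: 0011100100
Invert: 1100011011
Add 1:  1100011100 = 796
(Check: 2^10 - 228 = 1024 - 228 = 796.)

796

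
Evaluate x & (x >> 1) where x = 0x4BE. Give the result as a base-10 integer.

30

x = 10010111110 = 1214
x>>1 = 01001011111
AND  = 00000011110 = 30
(x & (x >> 1) has a 1 wherever x has two consecutive 1 bits.)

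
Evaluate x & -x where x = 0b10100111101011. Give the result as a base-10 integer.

1

x = 10100111101011 = 10731
-x (two's complement) = …01011000010101
AND   = 00000000000001 = 1
(x & -x isolates the lowest set bit of x.)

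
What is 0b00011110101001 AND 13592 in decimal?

a = 00011110101001
13592 = 11010100011000
AND → 00010100001000 = 1288

1288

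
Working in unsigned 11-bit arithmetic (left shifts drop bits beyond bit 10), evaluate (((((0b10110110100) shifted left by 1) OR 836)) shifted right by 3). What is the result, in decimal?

109

0b10110110100 = 10110110100
→ shifted left by 1 (mod 2^11) → 01101101000 = 872
836 = 01101000100
→ OR → 01101101100 = 876
→ shifted right by 3 → 00001101101 = 109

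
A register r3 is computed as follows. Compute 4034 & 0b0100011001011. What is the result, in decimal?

4034 = 111111000010
b = 100011001011
AND → 100011000010 = 2242

2242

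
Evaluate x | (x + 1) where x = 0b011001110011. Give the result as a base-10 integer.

1655

x = 11001110011 = 1651
x + 1 = 11001110100
OR    = 11001110111 = 1655
(x | (x + 1) sets the lowest cleared bit.)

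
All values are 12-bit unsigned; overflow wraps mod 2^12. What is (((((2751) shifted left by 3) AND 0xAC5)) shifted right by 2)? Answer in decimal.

2751 = 101010111111
→ shifted left by 3 (mod 2^12) → 010111111000 = 1528
0xAC5 = 101011000101
→ AND → 000011000000 = 192
→ shifted right by 2 → 000000110000 = 48

48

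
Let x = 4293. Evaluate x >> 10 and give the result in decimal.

4

4293 = 1000011000101
shift right by 10 → 0000000000100 = 4
(equivalently, floor(4293 / 1024))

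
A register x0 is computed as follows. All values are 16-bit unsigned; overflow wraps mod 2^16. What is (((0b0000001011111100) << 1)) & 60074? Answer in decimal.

168

0b0000001011111100 = 0000001011111100
→ << 1 (mod 2^16) → 0000010111111000 = 1528
60074 = 1110101010101010
→ & → 0000000010101000 = 168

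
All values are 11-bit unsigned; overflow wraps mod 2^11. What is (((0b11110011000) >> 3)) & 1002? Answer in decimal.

0b11110011000 = 11110011000
→ >> 3 → 00011110011 = 243
1002 = 01111101010
→ & → 00011100010 = 226

226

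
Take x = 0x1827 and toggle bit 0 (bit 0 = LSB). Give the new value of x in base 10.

x = 001100000100111
bit 0 is currently 1; toggle it via x ^ (1 << 0) = x ^ 1
→ 001100000100110 = 6182

6182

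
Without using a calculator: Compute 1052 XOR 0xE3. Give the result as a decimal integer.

1052 = 10000011100
0xE3 = 00011100011
XOR → 10011111111 = 1279

1279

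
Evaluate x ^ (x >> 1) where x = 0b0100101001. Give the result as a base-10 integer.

445

x = 100101001 = 297
x>>1 = 010010100
XOR  = 110111101 = 445
(x ^ (x >> 1) gives the standard binary-reflected Gray code of x.)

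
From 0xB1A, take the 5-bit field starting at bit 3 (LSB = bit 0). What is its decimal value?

v = 101100011010
Shift right by 3: 101100011
Mask low 5 bits: 00011 = 3

3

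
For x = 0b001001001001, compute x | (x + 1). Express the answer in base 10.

587

x = 1001001001 = 585
x + 1 = 1001001010
OR    = 1001001011 = 587
(x | (x + 1) sets the lowest cleared bit.)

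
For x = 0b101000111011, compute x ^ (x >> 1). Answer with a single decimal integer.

x = 101000111011 = 2619
x>>1 = 010100011101
XOR  = 111100100110 = 3878
(x ^ (x >> 1) gives the standard binary-reflected Gray code of x.)

3878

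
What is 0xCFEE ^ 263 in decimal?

0xCFEE = 1100111111101110
263 = 0000000100000111
XOR → 1100111011101001 = 52969

52969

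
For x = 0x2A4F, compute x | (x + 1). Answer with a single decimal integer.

x = 10101001001111 = 10831
x + 1 = 10101001010000
OR    = 10101001011111 = 10847
(x | (x + 1) sets the lowest cleared bit.)

10847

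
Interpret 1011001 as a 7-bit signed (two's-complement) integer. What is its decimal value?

pattern = 1011001 (MSB is 1 ⇒ negative)
Invert: 0100110, add 1 → 0100111 = 39, so the value is -39.
(Equivalently: 89 - 2^7 = 89 - 128 = -39.)

-39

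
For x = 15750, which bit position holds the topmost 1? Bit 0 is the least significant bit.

15750 = 11110110000110
The topmost 1 is at position 13 (since 2^13 = 8192 ≤ 15750 < 16384).

13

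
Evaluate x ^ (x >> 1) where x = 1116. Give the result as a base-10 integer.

x = 10001011100 = 1116
x>>1 = 01000101110
XOR  = 11001110010 = 1650
(x ^ (x >> 1) gives the standard binary-reflected Gray code of x.)

1650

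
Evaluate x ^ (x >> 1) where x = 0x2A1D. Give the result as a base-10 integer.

x = 10101000011101 = 10781
x>>1 = 01010100001110
XOR  = 11111100010011 = 16147
(x ^ (x >> 1) gives the standard binary-reflected Gray code of x.)

16147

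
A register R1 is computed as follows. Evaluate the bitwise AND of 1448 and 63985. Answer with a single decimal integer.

416

1448 = 0000010110101000
63985 = 1111100111110001
AND → 0000000110100000 = 416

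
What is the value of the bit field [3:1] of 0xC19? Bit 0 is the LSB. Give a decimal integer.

v = 110000011001
Shift right by 1: 11000001100
Mask low 3 bits: 100 = 4

4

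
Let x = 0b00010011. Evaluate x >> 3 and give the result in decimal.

2

x = 10011
shift right by 3 → 00010 = 2
(equivalently, floor(19 / 8))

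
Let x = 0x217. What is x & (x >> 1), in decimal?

x = 1000010111 = 535
x>>1 = 0100001011
AND  = 0000000011 = 3
(x & (x >> 1) has a 1 wherever x has two consecutive 1 bits.)

3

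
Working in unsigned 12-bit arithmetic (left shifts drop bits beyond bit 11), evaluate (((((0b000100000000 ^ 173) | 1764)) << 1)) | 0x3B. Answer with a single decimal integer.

4091

0b000100000000 = 000100000000
173 = 000010101101
→ ^ → 000110101101 = 429
1764 = 011011100100
→ | → 011111101101 = 2029
→ << 1 (mod 2^12) → 111111011010 = 4058
0x3B = 000000111011
→ | → 111111111011 = 4091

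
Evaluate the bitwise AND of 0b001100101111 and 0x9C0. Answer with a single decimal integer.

256

a = 001100101111
0x9C0 = 100111000000
AND → 000100000000 = 256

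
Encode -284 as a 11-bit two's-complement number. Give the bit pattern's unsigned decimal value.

1764

284 in 11 bits: 00100011100
Invert: 11011100011
Add 1:  11011100100 = 1764
(Check: 2^11 - 284 = 2048 - 284 = 1764.)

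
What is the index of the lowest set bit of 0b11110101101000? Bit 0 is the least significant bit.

3

0b11110101101000 = 11110101101000
Trailing zeros: 3, so the lowest set bit is bit 3 (value 8).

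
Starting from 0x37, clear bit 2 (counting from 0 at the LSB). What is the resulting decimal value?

51

x = 000110111
bit 2 is currently 1; clear it via x & ~(1 << 2) = x & ~4
→ 000110011 = 51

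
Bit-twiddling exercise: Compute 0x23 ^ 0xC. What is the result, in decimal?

0x23 = 100011
0xC = 001100
XOR → 101111 = 47

47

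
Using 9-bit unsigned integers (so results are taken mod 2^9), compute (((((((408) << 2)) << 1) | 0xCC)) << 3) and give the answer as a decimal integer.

408 = 110011000
→ << 2 (mod 2^9) → 001100000 = 96
→ << 1 (mod 2^9) → 011000000 = 192
0xCC = 011001100
→ | → 011001100 = 204
→ << 3 (mod 2^9) → 001100000 = 96

96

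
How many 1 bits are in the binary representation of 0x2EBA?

9

0x2EBA = 10111010111010
Count the 1s: 1 + 1 + 1 + 1 + 1 + 1 + 1 + 1 + 1 = 9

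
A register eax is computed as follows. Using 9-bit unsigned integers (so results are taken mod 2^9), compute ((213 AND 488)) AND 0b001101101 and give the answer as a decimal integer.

64

213 = 011010101
488 = 111101000
→ AND → 011000000 = 192
0b001101101 = 001101101
→ AND → 001000000 = 64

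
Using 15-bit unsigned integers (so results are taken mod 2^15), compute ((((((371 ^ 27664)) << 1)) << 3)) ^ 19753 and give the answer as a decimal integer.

6937

371 = 000000101110011
27664 = 110110000010000
→ ^ → 110110101100011 = 28003
→ << 1 (mod 2^15) → 101101011000110 = 23238
→ << 3 (mod 2^15) → 101011000110000 = 22064
19753 = 100110100101001
→ ^ → 001101100011001 = 6937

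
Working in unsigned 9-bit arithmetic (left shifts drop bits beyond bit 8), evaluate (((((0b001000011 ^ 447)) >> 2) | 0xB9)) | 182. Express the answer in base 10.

255

0b001000011 = 001000011
447 = 110111111
→ ^ → 111111100 = 508
→ >> 2 → 001111111 = 127
0xB9 = 010111001
→ | → 011111111 = 255
182 = 010110110
→ | → 011111111 = 255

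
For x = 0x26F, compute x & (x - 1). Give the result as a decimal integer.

x = 1001101111 = 623
x - 1 = 1001101110
AND   = 1001101110 = 622
(x & (x - 1) clears the lowest set bit of x.)

622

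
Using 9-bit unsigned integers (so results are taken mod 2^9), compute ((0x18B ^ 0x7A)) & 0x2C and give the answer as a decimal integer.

0x18B = 110001011
0x7A = 001111010
→ ^ → 111110001 = 497
0x2C = 000101100
→ & → 000100000 = 32

32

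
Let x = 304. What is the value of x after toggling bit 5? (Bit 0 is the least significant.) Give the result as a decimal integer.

x = 100110000
bit 5 is currently 1; toggle it via x ^ (1 << 5) = x ^ 32
→ 100010000 = 272

272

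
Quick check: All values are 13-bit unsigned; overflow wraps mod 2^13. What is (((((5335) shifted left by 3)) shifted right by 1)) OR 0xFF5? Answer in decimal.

4093

5335 = 1010011010111
→ shifted left by 3 (mod 2^13) → 0011010111000 = 1720
→ shifted right by 1 → 0001101011100 = 860
0xFF5 = 0111111110101
→ OR → 0111111111101 = 4093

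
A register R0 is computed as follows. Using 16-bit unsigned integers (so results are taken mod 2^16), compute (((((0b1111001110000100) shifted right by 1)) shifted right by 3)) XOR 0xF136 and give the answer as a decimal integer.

65038

0b1111001110000100 = 1111001110000100
→ shifted right by 1 → 0111100111000010 = 31170
→ shifted right by 3 → 0000111100111000 = 3896
0xF136 = 1111000100110110
→ XOR → 1111111000001110 = 65038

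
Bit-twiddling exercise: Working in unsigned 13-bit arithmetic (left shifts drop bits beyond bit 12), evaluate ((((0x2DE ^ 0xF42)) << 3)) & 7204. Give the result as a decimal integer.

3104

0x2DE = 0001011011110
0xF42 = 0111101000010
→ ^ → 0110110011100 = 3484
→ << 3 (mod 2^13) → 0110011100000 = 3296
7204 = 1110000100100
→ & → 0110000100000 = 3104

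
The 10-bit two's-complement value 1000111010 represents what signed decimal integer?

-454

pattern = 1000111010 (MSB is 1 ⇒ negative)
Invert: 0111000101, add 1 → 0111000110 = 454, so the value is -454.
(Equivalently: 570 - 2^10 = 570 - 1024 = -454.)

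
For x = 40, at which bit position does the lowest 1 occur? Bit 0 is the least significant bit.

3

40 = 101000
Trailing zeros: 3, so the lowest set bit is bit 3 (value 8).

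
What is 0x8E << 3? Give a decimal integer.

1136

0x8E = 00010001110
shift left by 3 → 10001110000 = 1136
(equivalently, 142 × 2^3 = 142 × 8)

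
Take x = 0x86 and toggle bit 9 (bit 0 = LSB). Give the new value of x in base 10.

646

x = 0010000110
bit 9 is currently 0; toggle it via x ^ (1 << 9) = x ^ 512
→ 1010000110 = 646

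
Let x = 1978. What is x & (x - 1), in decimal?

1976

x = 11110111010 = 1978
x - 1 = 11110111001
AND   = 11110111000 = 1976
(x & (x - 1) clears the lowest set bit of x.)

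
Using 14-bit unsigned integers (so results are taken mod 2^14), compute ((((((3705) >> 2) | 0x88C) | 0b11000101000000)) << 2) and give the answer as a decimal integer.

3705 = 00111001111001
→ >> 2 → 00001110011110 = 926
0x88C = 00100010001100
→ | → 00101110011110 = 2974
0b11000101000000 = 11000101000000
→ | → 11101111011110 = 15326
→ << 2 (mod 2^14) → 10111101111000 = 12152

12152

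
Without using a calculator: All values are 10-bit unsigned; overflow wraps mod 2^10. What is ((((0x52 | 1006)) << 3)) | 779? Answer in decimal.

0x52 = 0001010010
1006 = 1111101110
→ | → 1111111110 = 1022
→ << 3 (mod 2^10) → 1111110000 = 1008
779 = 1100001011
→ | → 1111111011 = 1019

1019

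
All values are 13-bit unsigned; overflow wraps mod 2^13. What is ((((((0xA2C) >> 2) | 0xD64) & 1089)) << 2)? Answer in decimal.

4356

0xA2C = 0101000101100
→ >> 2 → 0001010001011 = 651
0xD64 = 0110101100100
→ | → 0111111101111 = 4079
1089 = 0010001000001
→ & → 0010001000001 = 1089
→ << 2 (mod 2^13) → 1000100000100 = 4356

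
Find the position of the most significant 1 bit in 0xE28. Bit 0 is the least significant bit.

0xE28 = 111000101000
The topmost 1 is at position 11 (since 2^11 = 2048 ≤ 3624 < 4096).

11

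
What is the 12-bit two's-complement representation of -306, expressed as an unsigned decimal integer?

306 in 12 bits: 000100110010
Invert: 111011001101
Add 1:  111011001110 = 3790
(Check: 2^12 - 306 = 4096 - 306 = 3790.)

3790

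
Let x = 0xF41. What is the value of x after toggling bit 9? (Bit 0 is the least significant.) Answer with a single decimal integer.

3393

x = 111101000001
bit 9 is currently 1; toggle it via x ^ (1 << 9) = x ^ 512
→ 110101000001 = 3393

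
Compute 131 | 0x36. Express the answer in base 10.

131 = 10000011
0x36 = 00110110
 OR → 10110111 = 183

183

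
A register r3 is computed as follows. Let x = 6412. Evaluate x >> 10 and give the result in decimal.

6

6412 = 1100100001100
shift right by 10 → 0000000000110 = 6
(equivalently, floor(6412 / 1024))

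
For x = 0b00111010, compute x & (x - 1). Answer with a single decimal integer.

x = 111010 = 58
x - 1 = 111001
AND   = 111000 = 56
(x & (x - 1) clears the lowest set bit of x.)

56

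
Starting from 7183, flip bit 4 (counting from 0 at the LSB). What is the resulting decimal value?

7199

x = 1110000001111
bit 4 is currently 0; toggle it via x ^ (1 << 4) = x ^ 16
→ 1110000011111 = 7199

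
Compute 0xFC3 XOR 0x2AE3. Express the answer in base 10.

9504

0xFC3 = 00111111000011
0x2AE3 = 10101011100011
XOR → 10010100100000 = 9504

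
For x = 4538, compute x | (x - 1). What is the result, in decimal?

x = 1000110111010 = 4538
x - 1 = 1000110111001
OR    = 1000110111011 = 4539
(x | (x - 1) sets all bits below the lowest set bit.)

4539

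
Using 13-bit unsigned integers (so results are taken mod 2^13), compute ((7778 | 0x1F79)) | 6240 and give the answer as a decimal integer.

8059

7778 = 1111001100010
0x1F79 = 1111101111001
→ | → 1111101111011 = 8059
6240 = 1100001100000
→ | → 1111101111011 = 8059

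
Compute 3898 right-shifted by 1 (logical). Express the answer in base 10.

1949

3898 = 111100111010
shift right by 1 → 011110011101 = 1949
(equivalently, floor(3898 / 2))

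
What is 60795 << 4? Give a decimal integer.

60795 = 00001110110101111011
shift left by 4 → 11101101011110110000 = 972720
(equivalently, 60795 × 2^4 = 60795 × 16)

972720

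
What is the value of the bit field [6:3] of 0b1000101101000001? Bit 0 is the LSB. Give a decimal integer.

8

v = 1000101101000001
Shift right by 3: 1000101101000
Mask low 4 bits: 1000 = 8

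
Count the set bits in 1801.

1801 = 11100001001
Count the 1s: 1 + 1 + 1 + 1 + 1 = 5

5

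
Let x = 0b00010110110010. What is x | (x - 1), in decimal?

x = 10110110010 = 1458
x - 1 = 10110110001
OR    = 10110110011 = 1459
(x | (x - 1) sets all bits below the lowest set bit.)

1459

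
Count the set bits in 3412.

3412 = 110101010100
Count the 1s: 1 + 1 + 1 + 1 + 1 + 1 = 6

6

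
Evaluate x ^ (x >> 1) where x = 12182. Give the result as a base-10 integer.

x = 10111110010110 = 12182
x>>1 = 01011111001011
XOR  = 11100001011101 = 14429
(x ^ (x >> 1) gives the standard binary-reflected Gray code of x.)

14429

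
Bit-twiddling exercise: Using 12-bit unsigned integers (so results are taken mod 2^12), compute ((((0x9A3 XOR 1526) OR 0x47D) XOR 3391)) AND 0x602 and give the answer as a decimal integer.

0x9A3 = 100110100011
1526 = 010111110110
→ XOR → 110001010101 = 3157
0x47D = 010001111101
→ OR → 110001111101 = 3197
3391 = 110100111111
→ XOR → 000101000010 = 322
0x602 = 011000000010
→ AND → 000000000010 = 2

2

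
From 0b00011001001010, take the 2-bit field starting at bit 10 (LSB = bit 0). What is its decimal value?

v = 00011001001010
Shift right by 10: 0001
Mask low 2 bits: 01 = 1

1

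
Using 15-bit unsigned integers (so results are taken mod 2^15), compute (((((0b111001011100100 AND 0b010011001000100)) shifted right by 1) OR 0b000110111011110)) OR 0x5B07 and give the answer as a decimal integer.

24575

0b111001011100100 = 111001011100100
0b010011001000100 = 010011001000100
→ AND → 010001001000100 = 8772
→ shifted right by 1 → 001000100100010 = 4386
0b000110111011110 = 000110111011110
→ OR → 001110111111110 = 7678
0x5B07 = 101101100000111
→ OR → 101111111111111 = 24575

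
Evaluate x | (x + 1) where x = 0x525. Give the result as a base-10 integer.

x = 10100100101 = 1317
x + 1 = 10100100110
OR    = 10100100111 = 1319
(x | (x + 1) sets the lowest cleared bit.)

1319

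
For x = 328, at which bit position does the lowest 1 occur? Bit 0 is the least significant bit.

3

328 = 101001000
Trailing zeros: 3, so the lowest set bit is bit 3 (value 8).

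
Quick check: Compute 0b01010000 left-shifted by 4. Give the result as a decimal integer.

1280

x = 00001010000
shift left by 4 → 10100000000 = 1280
(equivalently, 80 × 2^4 = 80 × 16)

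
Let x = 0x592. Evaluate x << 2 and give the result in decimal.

5704

0x592 = 0010110010010
shift left by 2 → 1011001001000 = 5704
(equivalently, 1426 × 2^2 = 1426 × 4)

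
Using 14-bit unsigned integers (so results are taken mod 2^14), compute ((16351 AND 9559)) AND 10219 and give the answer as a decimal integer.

9539

16351 = 11111111011111
9559 = 10010101010111
→ AND → 10010101010111 = 9559
10219 = 10011111101011
→ AND → 10010101000011 = 9539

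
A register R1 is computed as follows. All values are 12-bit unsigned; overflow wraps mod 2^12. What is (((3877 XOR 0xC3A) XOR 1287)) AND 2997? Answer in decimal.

528

3877 = 111100100101
0xC3A = 110000111010
→ XOR → 001100011111 = 799
1287 = 010100000111
→ XOR → 011000011000 = 1560
2997 = 101110110101
→ AND → 001000010000 = 528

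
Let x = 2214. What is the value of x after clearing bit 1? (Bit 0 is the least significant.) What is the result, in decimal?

x = 100010100110
bit 1 is currently 1; clear it via x & ~(1 << 1) = x & ~2
→ 100010100100 = 2212

2212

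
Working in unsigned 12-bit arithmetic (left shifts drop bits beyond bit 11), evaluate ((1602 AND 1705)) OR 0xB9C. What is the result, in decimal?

1602 = 011001000010
1705 = 011010101001
→ AND → 011000000000 = 1536
0xB9C = 101110011100
→ OR → 111110011100 = 3996

3996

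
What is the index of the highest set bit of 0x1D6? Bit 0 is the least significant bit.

0x1D6 = 111010110
The topmost 1 is at position 8 (since 2^8 = 256 ≤ 470 < 512).

8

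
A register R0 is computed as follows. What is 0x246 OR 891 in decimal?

895

0x246 = 1001000110
891 = 1101111011
 OR → 1101111111 = 895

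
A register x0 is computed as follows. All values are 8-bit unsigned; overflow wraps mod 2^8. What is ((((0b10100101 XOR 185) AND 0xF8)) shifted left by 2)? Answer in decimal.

0b10100101 = 10100101
185 = 10111001
→ XOR → 00011100 = 28
0xF8 = 11111000
→ AND → 00011000 = 24
→ shifted left by 2 (mod 2^8) → 01100000 = 96

96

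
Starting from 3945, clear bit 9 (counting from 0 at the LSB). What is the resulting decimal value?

3433

x = 111101101001
bit 9 is currently 1; clear it via x & ~(1 << 9) = x & ~512
→ 110101101001 = 3433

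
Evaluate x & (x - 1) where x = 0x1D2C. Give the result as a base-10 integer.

7464

x = 1110100101100 = 7468
x - 1 = 1110100101011
AND   = 1110100101000 = 7464
(x & (x - 1) clears the lowest set bit of x.)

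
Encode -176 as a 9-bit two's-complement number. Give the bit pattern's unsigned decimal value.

336

176 in 9 bits: 010110000
Invert: 101001111
Add 1:  101010000 = 336
(Check: 2^9 - 176 = 512 - 176 = 336.)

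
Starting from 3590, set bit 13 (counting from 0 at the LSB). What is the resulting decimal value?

11782

x = 00111000000110
bit 13 is currently 0; set it via x | (1 << 13) = x | 8192
→ 10111000000110 = 11782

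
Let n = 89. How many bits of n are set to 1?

89 = 1011001
Count the 1s: 1 + 1 + 1 + 1 = 4

4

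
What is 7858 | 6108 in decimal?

7858 = 1111010110010
6108 = 1011111011100
 OR → 1111111111110 = 8190

8190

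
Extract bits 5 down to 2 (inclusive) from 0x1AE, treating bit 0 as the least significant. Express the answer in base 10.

11

v = 00110101110
Shift right by 2: 001101011
Mask low 4 bits: 1011 = 11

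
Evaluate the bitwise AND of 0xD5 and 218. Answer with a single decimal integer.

208

0xD5 = 11010101
218 = 11011010
AND → 11010000 = 208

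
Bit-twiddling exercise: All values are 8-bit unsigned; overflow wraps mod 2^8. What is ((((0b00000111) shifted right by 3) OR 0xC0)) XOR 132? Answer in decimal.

0b00000111 = 00000111
→ shifted right by 3 → 00000000 = 0
0xC0 = 11000000
→ OR → 11000000 = 192
132 = 10000100
→ XOR → 01000100 = 68

68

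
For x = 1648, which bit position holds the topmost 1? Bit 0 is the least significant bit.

10

1648 = 11001110000
The topmost 1 is at position 10 (since 2^10 = 1024 ≤ 1648 < 2048).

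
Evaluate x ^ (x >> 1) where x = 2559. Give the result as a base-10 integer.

x = 100111111111 = 2559
x>>1 = 010011111111
XOR  = 110100000000 = 3328
(x ^ (x >> 1) gives the standard binary-reflected Gray code of x.)

3328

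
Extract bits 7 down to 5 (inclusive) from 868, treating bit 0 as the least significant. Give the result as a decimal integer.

3

v = 1101100100
Shift right by 5: 11011
Mask low 3 bits: 011 = 3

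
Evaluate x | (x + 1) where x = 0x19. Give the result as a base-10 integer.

x = 11001 = 25
x + 1 = 11010
OR    = 11011 = 27
(x | (x + 1) sets the lowest cleared bit.)

27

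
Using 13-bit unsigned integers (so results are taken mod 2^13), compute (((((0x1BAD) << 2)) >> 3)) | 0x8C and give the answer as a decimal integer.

478

0x1BAD = 1101110101101
→ << 2 (mod 2^13) → 0111010110100 = 3764
→ >> 3 → 0000111010110 = 470
0x8C = 0000010001100
→ | → 0000111011110 = 478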